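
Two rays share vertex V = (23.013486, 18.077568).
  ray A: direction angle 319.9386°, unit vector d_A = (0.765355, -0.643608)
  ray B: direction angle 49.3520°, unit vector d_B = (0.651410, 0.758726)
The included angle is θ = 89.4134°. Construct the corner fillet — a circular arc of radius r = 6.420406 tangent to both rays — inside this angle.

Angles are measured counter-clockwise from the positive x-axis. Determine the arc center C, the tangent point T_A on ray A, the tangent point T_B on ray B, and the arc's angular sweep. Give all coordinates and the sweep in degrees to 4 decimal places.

center=(32.1102,18.8167) T_A=(27.9779,13.9028) T_B=(27.2388,22.9990) sweep=90.5866

bisector direction at 4.6453° = (0.996715,0.080987)
center distance |VC| = r/sin(θ/2) = 6.420406/sin(44.7067°) = 9.126664
C = V + |VC|·bis = (32.1102,18.8167)
T_A = V + ((C−V)·d_A)·d_A = V + 6.4865·d_A = (27.9779,13.9028)
T_B = V + ((C−V)·d_B)·d_B = V + 6.4865·d_B = (27.2388,22.9990)
sweep = 180° − θ = 90.5866°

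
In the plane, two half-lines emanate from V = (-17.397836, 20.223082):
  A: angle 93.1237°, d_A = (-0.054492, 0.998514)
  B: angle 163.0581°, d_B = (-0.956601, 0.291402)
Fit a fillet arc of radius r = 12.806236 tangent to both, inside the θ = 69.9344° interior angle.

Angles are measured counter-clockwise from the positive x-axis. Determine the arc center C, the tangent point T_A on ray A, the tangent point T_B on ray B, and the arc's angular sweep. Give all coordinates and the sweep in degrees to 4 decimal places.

center=(-31.1829,37.8095) T_A=(-18.3957,38.5074) T_B=(-34.9146,25.5591) sweep=110.0656

bisector direction at 128.0909° = (-0.616911,0.787033)
center distance |VC| = r/sin(θ/2) = 12.806236/sin(34.9672°) = 22.345264
C = V + |VC|·bis = (-31.1829,37.8095)
T_A = V + ((C−V)·d_A)·d_A = V + 18.3115·d_A = (-18.3957,38.5074)
T_B = V + ((C−V)·d_B)·d_B = V + 18.3115·d_B = (-34.9146,25.5591)
sweep = 180° − θ = 110.0656°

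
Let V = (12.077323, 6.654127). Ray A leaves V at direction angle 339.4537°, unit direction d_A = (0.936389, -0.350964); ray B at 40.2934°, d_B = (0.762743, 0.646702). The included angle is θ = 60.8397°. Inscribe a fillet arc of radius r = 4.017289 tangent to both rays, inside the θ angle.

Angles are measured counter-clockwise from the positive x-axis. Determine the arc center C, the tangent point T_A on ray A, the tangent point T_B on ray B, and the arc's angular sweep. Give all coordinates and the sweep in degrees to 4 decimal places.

bisector direction at 9.8736° = (0.985189,0.171474)
center distance |VC| = r/sin(θ/2) = 4.017289/sin(30.4199°) = 7.934092
C = V + |VC|·bis = (19.8939,8.0146)
T_A = V + ((C−V)·d_A)·d_A = V + 6.8419·d_A = (18.4840,4.2529)
T_B = V + ((C−V)·d_B)·d_B = V + 6.8419·d_B = (17.2959,11.0788)
sweep = 180° − θ = 119.1603°

center=(19.8939,8.0146) T_A=(18.4840,4.2529) T_B=(17.2959,11.0788) sweep=119.1603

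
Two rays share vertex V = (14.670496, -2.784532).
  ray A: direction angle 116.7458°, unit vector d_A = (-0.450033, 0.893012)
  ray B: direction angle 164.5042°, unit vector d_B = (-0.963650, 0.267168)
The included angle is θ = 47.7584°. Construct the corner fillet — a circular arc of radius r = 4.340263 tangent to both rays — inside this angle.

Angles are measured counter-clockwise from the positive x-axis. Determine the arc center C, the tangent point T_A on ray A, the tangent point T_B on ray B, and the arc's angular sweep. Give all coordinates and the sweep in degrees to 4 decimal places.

center=(6.3825,4.0173) T_A=(10.2584,5.9705) T_B=(5.2229,-0.1652) sweep=132.2416

bisector direction at 140.6250° = (-0.773010,0.634393)
center distance |VC| = r/sin(θ/2) = 4.340263/sin(23.8792°) = 10.721738
C = V + |VC|·bis = (6.3825,4.0173)
T_A = V + ((C−V)·d_A)·d_A = V + 9.8040·d_A = (10.2584,5.9705)
T_B = V + ((C−V)·d_B)·d_B = V + 9.8040·d_B = (5.2229,-0.1652)
sweep = 180° − θ = 132.2416°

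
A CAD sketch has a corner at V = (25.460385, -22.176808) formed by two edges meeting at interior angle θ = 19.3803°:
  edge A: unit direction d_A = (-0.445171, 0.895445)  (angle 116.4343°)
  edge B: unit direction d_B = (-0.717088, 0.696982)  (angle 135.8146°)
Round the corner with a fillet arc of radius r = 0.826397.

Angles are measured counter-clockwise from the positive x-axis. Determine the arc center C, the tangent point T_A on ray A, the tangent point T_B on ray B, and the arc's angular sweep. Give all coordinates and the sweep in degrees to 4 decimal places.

bisector direction at 126.1244° = (-0.589541,0.807738)
center distance |VC| = r/sin(θ/2) = 0.826397/sin(9.6901°) = 4.909680
C = V + |VC|·bis = (22.5659,-18.2111)
T_A = V + ((C−V)·d_A)·d_A = V + 4.8396·d_A = (23.3059,-17.8432)
T_B = V + ((C−V)·d_B)·d_B = V + 4.8396·d_B = (21.9899,-18.8037)
sweep = 180° − θ = 160.6197°

center=(22.5659,-18.2111) T_A=(23.3059,-17.8432) T_B=(21.9899,-18.8037) sweep=160.6197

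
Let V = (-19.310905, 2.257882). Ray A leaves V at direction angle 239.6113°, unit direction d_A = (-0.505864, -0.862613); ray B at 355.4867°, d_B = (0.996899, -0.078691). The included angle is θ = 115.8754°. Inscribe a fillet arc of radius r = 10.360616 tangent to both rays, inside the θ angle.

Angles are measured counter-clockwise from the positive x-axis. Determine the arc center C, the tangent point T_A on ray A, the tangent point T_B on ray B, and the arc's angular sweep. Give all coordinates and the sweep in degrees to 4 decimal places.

bisector direction at 297.5490° = (0.462507,-0.886616)
center distance |VC| = r/sin(θ/2) = 10.360616/sin(57.9377°) = 12.225328
C = V + |VC|·bis = (-13.6566,-8.5813)
T_A = V + ((C−V)·d_A)·d_A = V + 6.4897·d_A = (-22.5938,-3.3402)
T_B = V + ((C−V)·d_B)·d_B = V + 6.4897·d_B = (-12.8413,1.7472)
sweep = 180° − θ = 64.1246°

center=(-13.6566,-8.5813) T_A=(-22.5938,-3.3402) T_B=(-12.8413,1.7472) sweep=64.1246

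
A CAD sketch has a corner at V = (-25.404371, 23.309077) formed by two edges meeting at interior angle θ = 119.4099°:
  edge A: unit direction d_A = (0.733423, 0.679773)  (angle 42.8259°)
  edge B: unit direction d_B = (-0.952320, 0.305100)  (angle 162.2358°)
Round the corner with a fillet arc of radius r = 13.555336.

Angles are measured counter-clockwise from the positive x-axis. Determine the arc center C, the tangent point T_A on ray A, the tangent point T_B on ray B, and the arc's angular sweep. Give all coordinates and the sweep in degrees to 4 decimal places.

center=(-28.8106,38.6343) T_A=(-19.5960,28.6926) T_B=(-32.9463,25.7253) sweep=60.5901

bisector direction at 102.5308° = (-0.216965,0.976179)
center distance |VC| = r/sin(θ/2) = 13.555336/sin(59.7049°) = 15.699237
C = V + |VC|·bis = (-28.8106,38.6343)
T_A = V + ((C−V)·d_A)·d_A = V + 7.9195·d_A = (-19.5960,28.6926)
T_B = V + ((C−V)·d_B)·d_B = V + 7.9195·d_B = (-32.9463,25.7253)
sweep = 180° − θ = 60.5901°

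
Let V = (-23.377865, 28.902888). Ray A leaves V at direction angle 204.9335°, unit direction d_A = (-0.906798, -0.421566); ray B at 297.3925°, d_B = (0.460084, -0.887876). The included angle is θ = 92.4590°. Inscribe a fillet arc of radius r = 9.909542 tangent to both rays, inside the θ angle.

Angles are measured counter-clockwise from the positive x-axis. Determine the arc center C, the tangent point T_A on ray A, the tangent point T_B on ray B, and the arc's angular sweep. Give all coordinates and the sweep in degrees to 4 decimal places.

bisector direction at 251.1630° = (-0.322877,-0.946441)
center distance |VC| = r/sin(θ/2) = 9.909542/sin(46.2295°) = 13.722913
C = V + |VC|·bis = (-27.8087,15.9150)
T_A = V + ((C−V)·d_A)·d_A = V + 9.4931·d_A = (-31.9862,24.9009)
T_B = V + ((C−V)·d_B)·d_B = V + 9.4931·d_B = (-19.0102,20.4742)
sweep = 180° − θ = 87.5410°

center=(-27.8087,15.9150) T_A=(-31.9862,24.9009) T_B=(-19.0102,20.4742) sweep=87.5410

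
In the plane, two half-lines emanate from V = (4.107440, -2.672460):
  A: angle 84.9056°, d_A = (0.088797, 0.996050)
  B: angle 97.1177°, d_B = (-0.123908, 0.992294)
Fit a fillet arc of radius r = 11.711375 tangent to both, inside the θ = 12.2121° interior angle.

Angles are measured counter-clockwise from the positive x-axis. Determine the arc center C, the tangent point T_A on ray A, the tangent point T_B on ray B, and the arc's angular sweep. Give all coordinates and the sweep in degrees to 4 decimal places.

center=(2.1635,107.4117) T_A=(13.8286,106.3718) T_B=(-9.4576,105.9606) sweep=167.7879

bisector direction at 91.0117° = (-0.017656,0.999844)
center distance |VC| = r/sin(θ/2) = 11.711375/sin(6.1060°) = 110.101325
C = V + |VC|·bis = (2.1635,107.4117)
T_A = V + ((C−V)·d_A)·d_A = V + 109.4767·d_A = (13.8286,106.3718)
T_B = V + ((C−V)·d_B)·d_B = V + 109.4767·d_B = (-9.4576,105.9606)
sweep = 180° − θ = 167.7879°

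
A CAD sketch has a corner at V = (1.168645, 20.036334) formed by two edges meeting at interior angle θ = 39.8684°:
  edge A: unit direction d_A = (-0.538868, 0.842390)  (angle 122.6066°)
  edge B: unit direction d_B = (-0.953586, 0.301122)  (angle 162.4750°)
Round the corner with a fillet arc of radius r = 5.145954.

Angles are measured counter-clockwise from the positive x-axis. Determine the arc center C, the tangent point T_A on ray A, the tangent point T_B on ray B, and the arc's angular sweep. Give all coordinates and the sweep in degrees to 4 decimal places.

center=(-10.8123,29.2161) T_A=(-6.4774,31.9891) T_B=(-12.3619,24.3090) sweep=140.1316

bisector direction at 142.5408° = (-0.793787,0.608196)
center distance |VC| = r/sin(θ/2) = 5.145954/sin(19.9342°) = 15.093397
C = V + |VC|·bis = (-10.8123,29.2161)
T_A = V + ((C−V)·d_A)·d_A = V + 14.1891·d_A = (-6.4774,31.9891)
T_B = V + ((C−V)·d_B)·d_B = V + 14.1891·d_B = (-12.3619,24.3090)
sweep = 180° − θ = 140.1316°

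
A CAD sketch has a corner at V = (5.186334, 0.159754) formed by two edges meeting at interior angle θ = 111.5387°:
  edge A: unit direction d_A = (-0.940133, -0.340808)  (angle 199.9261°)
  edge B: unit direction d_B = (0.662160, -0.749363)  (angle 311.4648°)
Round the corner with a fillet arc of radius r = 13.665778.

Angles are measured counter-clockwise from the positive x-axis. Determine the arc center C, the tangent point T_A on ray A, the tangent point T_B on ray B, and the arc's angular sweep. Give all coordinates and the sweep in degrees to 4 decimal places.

center=(1.1024,-15.8567) T_A=(-3.5550,-3.0091) T_B=(11.3431,-6.8078) sweep=68.4613

bisector direction at 255.6954° = (-0.247076,-0.968996)
center distance |VC| = r/sin(θ/2) = 13.665778/sin(55.7694°) = 16.528922
C = V + |VC|·bis = (1.1024,-15.8567)
T_A = V + ((C−V)·d_A)·d_A = V + 9.2979·d_A = (-3.5550,-3.0091)
T_B = V + ((C−V)·d_B)·d_B = V + 9.2979·d_B = (11.3431,-6.8078)
sweep = 180° − θ = 68.4613°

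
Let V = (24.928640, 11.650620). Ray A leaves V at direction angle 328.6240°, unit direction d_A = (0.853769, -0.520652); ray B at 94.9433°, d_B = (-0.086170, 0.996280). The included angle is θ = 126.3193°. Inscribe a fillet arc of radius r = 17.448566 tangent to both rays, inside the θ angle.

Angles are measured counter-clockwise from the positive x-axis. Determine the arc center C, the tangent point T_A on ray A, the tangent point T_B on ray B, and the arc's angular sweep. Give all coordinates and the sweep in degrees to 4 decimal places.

center=(41.5515,21.9507) T_A=(32.4669,7.0536) T_B=(24.1678,20.4471) sweep=53.6807

bisector direction at 31.7836° = (0.850043,0.526713)
center distance |VC| = r/sin(θ/2) = 17.448566/sin(63.1596°) = 19.555296
C = V + |VC|·bis = (41.5515,21.9507)
T_A = V + ((C−V)·d_A)·d_A = V + 8.8293·d_A = (32.4669,7.0536)
T_B = V + ((C−V)·d_B)·d_B = V + 8.8293·d_B = (24.1678,20.4471)
sweep = 180° − θ = 53.6807°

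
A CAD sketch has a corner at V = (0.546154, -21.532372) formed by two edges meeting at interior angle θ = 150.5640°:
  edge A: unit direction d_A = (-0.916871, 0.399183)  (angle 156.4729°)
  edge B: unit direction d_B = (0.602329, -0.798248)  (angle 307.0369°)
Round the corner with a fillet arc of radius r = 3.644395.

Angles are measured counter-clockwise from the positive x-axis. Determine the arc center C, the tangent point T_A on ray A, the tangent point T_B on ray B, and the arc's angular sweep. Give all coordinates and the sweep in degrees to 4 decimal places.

bisector direction at 231.7549° = (-0.619027,-0.785370)
center distance |VC| = r/sin(θ/2) = 3.644395/sin(75.2820°) = 3.768032
C = V + |VC|·bis = (-1.7864,-24.4917)
T_A = V + ((C−V)·d_A)·d_A = V + 0.9573·d_A = (-0.3316,-21.1502)
T_B = V + ((C−V)·d_B)·d_B = V + 0.9573·d_B = (1.1228,-22.2965)
sweep = 180° − θ = 29.4360°

center=(-1.7864,-24.4917) T_A=(-0.3316,-21.1502) T_B=(1.1228,-22.2965) sweep=29.4360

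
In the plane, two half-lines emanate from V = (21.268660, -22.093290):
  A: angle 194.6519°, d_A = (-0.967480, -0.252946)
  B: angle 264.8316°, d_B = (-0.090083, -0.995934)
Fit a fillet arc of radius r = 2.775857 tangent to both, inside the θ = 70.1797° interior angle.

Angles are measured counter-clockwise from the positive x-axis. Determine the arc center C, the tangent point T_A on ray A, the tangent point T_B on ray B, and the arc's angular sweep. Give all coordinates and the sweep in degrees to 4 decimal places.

bisector direction at 229.7417° = (-0.646234,-0.763139)
center distance |VC| = r/sin(θ/2) = 2.775857/sin(35.0898°) = 4.828751
C = V + |VC|·bis = (18.1482,-25.7783)
T_A = V + ((C−V)·d_A)·d_A = V + 3.9511·d_A = (17.4460,-23.0927)
T_B = V + ((C−V)·d_B)·d_B = V + 3.9511·d_B = (20.9127,-26.0284)
sweep = 180° − θ = 109.8203°

center=(18.1482,-25.7783) T_A=(17.4460,-23.0927) T_B=(20.9127,-26.0284) sweep=109.8203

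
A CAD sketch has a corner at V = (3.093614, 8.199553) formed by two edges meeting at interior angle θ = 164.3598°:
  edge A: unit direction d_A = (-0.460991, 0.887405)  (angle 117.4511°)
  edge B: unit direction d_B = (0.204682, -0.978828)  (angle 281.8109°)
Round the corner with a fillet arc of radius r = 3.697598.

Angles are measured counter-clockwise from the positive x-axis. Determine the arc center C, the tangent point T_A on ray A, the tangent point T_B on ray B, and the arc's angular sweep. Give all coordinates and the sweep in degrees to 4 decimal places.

center=(-0.4218,6.9456) T_A=(2.8595,8.6502) T_B=(3.1976,7.7025) sweep=15.6402

bisector direction at 199.6310° = (-0.941876,-0.335961)
center distance |VC| = r/sin(θ/2) = 3.697598/sin(82.1799°) = 3.732308
C = V + |VC|·bis = (-0.4218,6.9456)
T_A = V + ((C−V)·d_A)·d_A = V + 0.5078·d_A = (2.8595,8.6502)
T_B = V + ((C−V)·d_B)·d_B = V + 0.5078·d_B = (3.1976,7.7025)
sweep = 180° − θ = 15.6402°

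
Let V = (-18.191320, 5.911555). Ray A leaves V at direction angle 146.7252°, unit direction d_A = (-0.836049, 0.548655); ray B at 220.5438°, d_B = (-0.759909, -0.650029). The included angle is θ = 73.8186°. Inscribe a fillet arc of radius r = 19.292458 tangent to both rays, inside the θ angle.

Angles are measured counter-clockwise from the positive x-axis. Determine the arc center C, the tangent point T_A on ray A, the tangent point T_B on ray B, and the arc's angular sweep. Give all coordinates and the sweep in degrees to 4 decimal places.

center=(-50.2514,3.8751) T_A=(-39.6665,20.0046) T_B=(-37.7107,-10.7854) sweep=106.1814

bisector direction at 183.6345° = (-0.997989,-0.063391)
center distance |VC| = r/sin(θ/2) = 19.292458/sin(36.9093°) = 32.124648
C = V + |VC|·bis = (-50.2514,3.8751)
T_A = V + ((C−V)·d_A)·d_A = V + 25.6865·d_A = (-39.6665,20.0046)
T_B = V + ((C−V)·d_B)·d_B = V + 25.6865·d_B = (-37.7107,-10.7854)
sweep = 180° − θ = 106.1814°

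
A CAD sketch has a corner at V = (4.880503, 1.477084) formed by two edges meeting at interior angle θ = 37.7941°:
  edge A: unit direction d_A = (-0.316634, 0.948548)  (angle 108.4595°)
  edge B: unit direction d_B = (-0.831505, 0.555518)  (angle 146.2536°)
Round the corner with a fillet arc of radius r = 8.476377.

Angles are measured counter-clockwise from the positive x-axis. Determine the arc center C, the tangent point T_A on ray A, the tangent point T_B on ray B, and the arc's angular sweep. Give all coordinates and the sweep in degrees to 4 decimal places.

center=(-11.0001,22.2808) T_A=(-2.9599,24.9647) T_B=(-15.7089,15.2326) sweep=142.2059

bisector direction at 127.3566° = (-0.606773,0.794875)
center distance |VC| = r/sin(θ/2) = 8.476377/sin(18.8971°) = 26.172263
C = V + |VC|·bis = (-11.0001,22.2808)
T_A = V + ((C−V)·d_A)·d_A = V + 24.7616·d_A = (-2.9599,24.9647)
T_B = V + ((C−V)·d_B)·d_B = V + 24.7616·d_B = (-15.7089,15.2326)
sweep = 180° − θ = 142.2059°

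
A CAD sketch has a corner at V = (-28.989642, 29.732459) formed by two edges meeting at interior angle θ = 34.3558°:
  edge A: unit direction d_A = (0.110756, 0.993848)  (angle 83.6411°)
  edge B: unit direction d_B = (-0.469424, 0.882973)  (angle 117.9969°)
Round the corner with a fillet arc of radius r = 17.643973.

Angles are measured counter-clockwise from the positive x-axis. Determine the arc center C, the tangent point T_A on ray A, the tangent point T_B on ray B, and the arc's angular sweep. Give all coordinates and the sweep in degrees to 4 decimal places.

center=(-40.2035,88.4119) T_A=(-22.6681,86.4577) T_B=(-55.7827,80.1294) sweep=145.6442

bisector direction at 100.8190° = (-0.187707,0.982225)
center distance |VC| = r/sin(θ/2) = 17.643973/sin(17.1779°) = 59.741313
C = V + |VC|·bis = (-40.2035,88.4119)
T_A = V + ((C−V)·d_A)·d_A = V + 57.0764·d_A = (-22.6681,86.4577)
T_B = V + ((C−V)·d_B)·d_B = V + 57.0764·d_B = (-55.7827,80.1294)
sweep = 180° − θ = 145.6442°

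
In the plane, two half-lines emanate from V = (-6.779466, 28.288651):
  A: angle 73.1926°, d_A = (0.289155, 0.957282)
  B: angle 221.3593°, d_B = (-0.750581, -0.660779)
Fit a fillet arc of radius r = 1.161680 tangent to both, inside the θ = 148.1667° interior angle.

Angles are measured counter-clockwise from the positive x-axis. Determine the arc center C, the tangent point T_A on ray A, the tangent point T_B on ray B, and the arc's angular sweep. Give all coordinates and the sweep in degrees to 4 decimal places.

center=(-7.7957,28.9417) T_A=(-6.6837,28.6058) T_B=(-7.0281,28.0697) sweep=31.8333

bisector direction at 147.2760° = (-0.841284,0.540593)
center distance |VC| = r/sin(θ/2) = 1.161680/sin(74.0833°) = 1.207992
C = V + |VC|·bis = (-7.7957,28.9417)
T_A = V + ((C−V)·d_A)·d_A = V + 0.3313·d_A = (-6.6837,28.6058)
T_B = V + ((C−V)·d_B)·d_B = V + 0.3313·d_B = (-7.0281,28.0697)
sweep = 180° − θ = 31.8333°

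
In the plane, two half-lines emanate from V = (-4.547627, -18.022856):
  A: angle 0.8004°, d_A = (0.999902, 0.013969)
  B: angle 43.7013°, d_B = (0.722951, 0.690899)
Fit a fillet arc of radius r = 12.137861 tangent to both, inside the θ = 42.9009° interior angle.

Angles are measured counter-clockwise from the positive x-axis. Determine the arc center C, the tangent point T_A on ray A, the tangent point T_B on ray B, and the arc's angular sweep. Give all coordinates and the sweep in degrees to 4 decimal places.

bisector direction at 22.2508° = (0.925535,0.378662)
center distance |VC| = r/sin(θ/2) = 12.137861/sin(21.4505°) = 33.191082
C = V + |VC|·bis = (26.1719,-5.4546)
T_A = V + ((C−V)·d_A)·d_A = V + 30.8921·d_A = (26.3414,-17.5913)
T_B = V + ((C−V)·d_B)·d_B = V + 30.8921·d_B = (17.7858,3.3204)
sweep = 180° − θ = 137.0991°

center=(26.1719,-5.4546) T_A=(26.3414,-17.5913) T_B=(17.7858,3.3204) sweep=137.0991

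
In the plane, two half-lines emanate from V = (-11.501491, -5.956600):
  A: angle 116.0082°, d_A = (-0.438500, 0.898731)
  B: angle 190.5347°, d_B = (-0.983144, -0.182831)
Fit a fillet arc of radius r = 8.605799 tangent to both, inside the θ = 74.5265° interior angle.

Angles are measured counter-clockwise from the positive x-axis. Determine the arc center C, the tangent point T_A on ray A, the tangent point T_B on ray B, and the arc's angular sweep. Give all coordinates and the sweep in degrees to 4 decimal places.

bisector direction at 153.2714° = (-0.893147,0.449764)
center distance |VC| = r/sin(θ/2) = 8.605799/sin(37.2632°) = 14.213230
C = V + |VC|·bis = (-24.1960,0.4360)
T_A = V + ((C−V)·d_A)·d_A = V + 11.3118·d_A = (-16.4617,4.2096)
T_B = V + ((C−V)·d_B)·d_B = V + 11.3118·d_B = (-22.6226,-8.0247)
sweep = 180° − θ = 105.4735°

center=(-24.1960,0.4360) T_A=(-16.4617,4.2096) T_B=(-22.6226,-8.0247) sweep=105.4735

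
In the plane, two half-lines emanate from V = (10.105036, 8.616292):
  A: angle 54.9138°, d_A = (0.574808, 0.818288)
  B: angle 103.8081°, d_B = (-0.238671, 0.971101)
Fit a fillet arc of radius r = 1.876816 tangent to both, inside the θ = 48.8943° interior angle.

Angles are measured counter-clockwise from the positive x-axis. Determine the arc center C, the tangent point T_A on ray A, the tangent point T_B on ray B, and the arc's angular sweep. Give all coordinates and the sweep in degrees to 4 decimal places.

center=(10.9423,13.0733) T_A=(12.4781,11.9945) T_B=(9.1197,12.6254) sweep=131.1057

bisector direction at 79.3610° = (0.184621,0.982810)
center distance |VC| = r/sin(θ/2) = 1.876816/sin(24.4472°) = 4.534974
C = V + |VC|·bis = (10.9423,13.0733)
T_A = V + ((C−V)·d_A)·d_A = V + 4.1284·d_A = (12.4781,11.9945)
T_B = V + ((C−V)·d_B)·d_B = V + 4.1284·d_B = (9.1197,12.6254)
sweep = 180° − θ = 131.1057°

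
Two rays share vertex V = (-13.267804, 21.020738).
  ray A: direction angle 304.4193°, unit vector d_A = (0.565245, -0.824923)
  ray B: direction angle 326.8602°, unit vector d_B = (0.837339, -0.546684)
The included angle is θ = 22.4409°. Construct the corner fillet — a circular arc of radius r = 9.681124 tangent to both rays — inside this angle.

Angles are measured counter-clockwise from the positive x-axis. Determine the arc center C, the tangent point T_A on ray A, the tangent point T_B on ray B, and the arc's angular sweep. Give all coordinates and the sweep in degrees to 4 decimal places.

bisector direction at 315.6398° = (0.714958,-0.699167)
center distance |VC| = r/sin(θ/2) = 9.681124/sin(11.2204°) = 49.752811
C = V + |VC|·bis = (22.3034,-13.7648)
T_A = V + ((C−V)·d_A)·d_A = V + 48.8018·d_A = (14.3172,-19.2370)
T_B = V + ((C−V)·d_B)·d_B = V + 48.8018·d_B = (27.5959,-5.6584)
sweep = 180° − θ = 157.5591°

center=(22.3034,-13.7648) T_A=(14.3172,-19.2370) T_B=(27.5959,-5.6584) sweep=157.5591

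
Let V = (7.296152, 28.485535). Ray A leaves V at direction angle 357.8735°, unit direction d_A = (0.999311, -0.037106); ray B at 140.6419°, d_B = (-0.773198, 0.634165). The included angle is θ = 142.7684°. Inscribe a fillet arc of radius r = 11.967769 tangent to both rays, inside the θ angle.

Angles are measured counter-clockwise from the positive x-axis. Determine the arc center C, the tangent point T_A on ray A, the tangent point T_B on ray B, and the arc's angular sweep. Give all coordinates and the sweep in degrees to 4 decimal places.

bisector direction at 69.2577° = (0.354165,0.935183)
center distance |VC| = r/sin(θ/2) = 11.967769/sin(71.3842°) = 12.628486
C = V + |VC|·bis = (11.7687,40.2955)
T_A = V + ((C−V)·d_A)·d_A = V + 4.0313·d_A = (11.3246,28.3360)
T_B = V + ((C−V)·d_B)·d_B = V + 4.0313·d_B = (4.1792,31.0420)
sweep = 180° − θ = 37.2316°

center=(11.7687,40.2955) T_A=(11.3246,28.3360) T_B=(4.1792,31.0420) sweep=37.2316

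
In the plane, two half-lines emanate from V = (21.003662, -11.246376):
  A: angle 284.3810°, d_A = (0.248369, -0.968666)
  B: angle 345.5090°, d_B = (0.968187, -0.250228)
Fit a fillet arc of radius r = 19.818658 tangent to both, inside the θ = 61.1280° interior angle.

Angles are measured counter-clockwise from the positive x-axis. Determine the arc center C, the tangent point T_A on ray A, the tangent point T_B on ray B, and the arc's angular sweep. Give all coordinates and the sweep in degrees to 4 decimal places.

bisector direction at 314.9450° = (0.706428,-0.707785)
center distance |VC| = r/sin(θ/2) = 19.818658/sin(30.5640°) = 38.974707
C = V + |VC|·bis = (48.5365,-38.8321)
T_A = V + ((C−V)·d_A)·d_A = V + 33.5596·d_A = (29.3388,-43.7544)
T_B = V + ((C−V)·d_B)·d_B = V + 33.5596·d_B = (53.4957,-19.6439)
sweep = 180° − θ = 118.8720°

center=(48.5365,-38.8321) T_A=(29.3388,-43.7544) T_B=(53.4957,-19.6439) sweep=118.8720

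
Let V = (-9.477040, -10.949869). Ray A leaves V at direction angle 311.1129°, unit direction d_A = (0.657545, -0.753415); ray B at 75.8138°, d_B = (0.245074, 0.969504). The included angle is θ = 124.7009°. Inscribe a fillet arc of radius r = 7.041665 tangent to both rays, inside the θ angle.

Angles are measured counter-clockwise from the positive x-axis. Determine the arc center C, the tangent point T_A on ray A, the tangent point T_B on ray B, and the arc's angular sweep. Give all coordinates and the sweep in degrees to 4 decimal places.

bisector direction at 13.4634° = (0.972519,0.232823)
center distance |VC| = r/sin(θ/2) = 7.041665/sin(62.3505°) = 7.949474
C = V + |VC|·bis = (-1.7460,-9.0990)
T_A = V + ((C−V)·d_A)·d_A = V + 3.6891·d_A = (-7.0513,-13.7293)
T_B = V + ((C−V)·d_B)·d_B = V + 3.6891·d_B = (-8.5729,-7.3733)
sweep = 180° − θ = 55.2991°

center=(-1.7460,-9.0990) T_A=(-7.0513,-13.7293) T_B=(-8.5729,-7.3733) sweep=55.2991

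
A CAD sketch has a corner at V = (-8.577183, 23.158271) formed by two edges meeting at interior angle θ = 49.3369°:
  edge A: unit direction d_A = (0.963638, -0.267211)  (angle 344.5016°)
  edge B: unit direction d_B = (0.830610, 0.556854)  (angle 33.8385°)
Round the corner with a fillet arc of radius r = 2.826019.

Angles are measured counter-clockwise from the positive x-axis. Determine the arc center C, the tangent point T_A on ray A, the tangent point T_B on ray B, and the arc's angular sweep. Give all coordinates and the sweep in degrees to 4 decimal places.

bisector direction at 9.1701° = (0.987220,0.159365)
center distance |VC| = r/sin(θ/2) = 2.826019/sin(24.6684°) = 6.771069
C = V + |VC|·bis = (-1.8927,24.2373)
T_A = V + ((C−V)·d_A)·d_A = V + 6.1531·d_A = (-2.6478,21.5141)
T_B = V + ((C−V)·d_B)·d_B = V + 6.1531·d_B = (-3.4663,26.5847)
sweep = 180° − θ = 130.6631°

center=(-1.8927,24.2373) T_A=(-2.6478,21.5141) T_B=(-3.4663,26.5847) sweep=130.6631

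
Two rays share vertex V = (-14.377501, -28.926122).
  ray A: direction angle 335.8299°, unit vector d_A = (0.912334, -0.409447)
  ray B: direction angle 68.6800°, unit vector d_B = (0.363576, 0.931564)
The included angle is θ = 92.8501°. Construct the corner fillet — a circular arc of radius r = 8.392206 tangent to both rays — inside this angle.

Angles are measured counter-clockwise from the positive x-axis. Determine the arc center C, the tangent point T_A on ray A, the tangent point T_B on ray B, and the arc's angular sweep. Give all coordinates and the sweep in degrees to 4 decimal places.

center=(-3.6565,-24.5390) T_A=(-7.0927,-32.1955) T_B=(-11.4744,-21.4878) sweep=87.1499

bisector direction at 22.2550° = (0.925508,0.378729)
center distance |VC| = r/sin(θ/2) = 8.392206/sin(46.4250°) = 11.583872
C = V + |VC|·bis = (-3.6565,-24.5390)
T_A = V + ((C−V)·d_A)·d_A = V + 7.9848·d_A = (-7.0927,-32.1955)
T_B = V + ((C−V)·d_B)·d_B = V + 7.9848·d_B = (-11.4744,-21.4878)
sweep = 180° − θ = 87.1499°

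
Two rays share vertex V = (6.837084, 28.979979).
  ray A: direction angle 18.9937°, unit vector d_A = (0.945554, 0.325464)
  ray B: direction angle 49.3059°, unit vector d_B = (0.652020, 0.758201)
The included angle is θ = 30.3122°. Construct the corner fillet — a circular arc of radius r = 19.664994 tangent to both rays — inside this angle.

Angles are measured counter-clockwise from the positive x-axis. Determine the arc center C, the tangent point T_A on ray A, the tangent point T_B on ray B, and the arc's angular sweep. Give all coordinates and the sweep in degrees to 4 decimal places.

bisector direction at 34.1498° = (0.827573,0.561359)
center distance |VC| = r/sin(θ/2) = 19.664994/sin(15.1561°) = 75.215208
C = V + |VC|·bis = (69.0831,71.2027)
T_A = V + ((C−V)·d_A)·d_A = V + 72.5990·d_A = (75.4834,52.6084)
T_B = V + ((C−V)·d_B)·d_B = V + 72.5990·d_B = (54.1731,84.0247)
sweep = 180° − θ = 149.6878°

center=(69.0831,71.2027) T_A=(75.4834,52.6084) T_B=(54.1731,84.0247) sweep=149.6878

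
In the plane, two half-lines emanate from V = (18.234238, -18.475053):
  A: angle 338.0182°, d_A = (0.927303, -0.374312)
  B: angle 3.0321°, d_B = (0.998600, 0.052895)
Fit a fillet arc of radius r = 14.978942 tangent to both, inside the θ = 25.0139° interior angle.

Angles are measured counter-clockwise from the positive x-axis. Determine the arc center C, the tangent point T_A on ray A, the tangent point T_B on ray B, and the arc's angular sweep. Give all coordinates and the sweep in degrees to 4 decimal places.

center=(86.4589,-29.8612) T_A=(80.8521,-43.7512) T_B=(85.6666,-14.9032) sweep=154.9861

bisector direction at 350.5251° = (0.986358,-0.164615)
center distance |VC| = r/sin(θ/2) = 14.978942/sin(12.5069°) = 69.168257
C = V + |VC|·bis = (86.4589,-29.8612)
T_A = V + ((C−V)·d_A)·d_A = V + 67.5269·d_A = (80.8521,-43.7512)
T_B = V + ((C−V)·d_B)·d_B = V + 67.5269·d_B = (85.6666,-14.9032)
sweep = 180° − θ = 154.9861°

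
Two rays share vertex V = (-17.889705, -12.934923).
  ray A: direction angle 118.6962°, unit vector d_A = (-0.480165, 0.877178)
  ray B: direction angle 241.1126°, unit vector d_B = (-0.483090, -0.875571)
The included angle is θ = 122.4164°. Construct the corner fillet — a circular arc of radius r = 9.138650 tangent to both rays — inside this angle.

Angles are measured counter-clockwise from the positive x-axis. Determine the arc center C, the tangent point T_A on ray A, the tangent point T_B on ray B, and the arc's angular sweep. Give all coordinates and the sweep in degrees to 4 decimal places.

bisector direction at 179.9044° = (-0.999999,0.001669)
center distance |VC| = r/sin(θ/2) = 9.138650/sin(61.2082°) = 10.427778
C = V + |VC|·bis = (-28.3175,-12.9175)
T_A = V + ((C−V)·d_A)·d_A = V + 5.0223·d_A = (-20.3012,-8.5295)
T_B = V + ((C−V)·d_B)·d_B = V + 5.0223·d_B = (-20.3159,-17.3323)
sweep = 180° − θ = 57.5836°

center=(-28.3175,-12.9175) T_A=(-20.3012,-8.5295) T_B=(-20.3159,-17.3323) sweep=57.5836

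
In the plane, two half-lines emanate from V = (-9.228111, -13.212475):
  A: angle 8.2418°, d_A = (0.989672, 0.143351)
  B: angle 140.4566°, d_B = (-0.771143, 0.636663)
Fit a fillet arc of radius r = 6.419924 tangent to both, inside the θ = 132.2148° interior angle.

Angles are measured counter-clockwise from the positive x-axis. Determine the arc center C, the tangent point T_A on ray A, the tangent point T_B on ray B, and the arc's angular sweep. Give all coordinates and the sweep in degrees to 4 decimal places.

center=(-7.3339,-6.4512) T_A=(-6.4136,-12.8048) T_B=(-11.4212,-11.4019) sweep=47.7852

bisector direction at 74.3492° = (0.269774,0.962924)
center distance |VC| = r/sin(θ/2) = 6.419924/sin(66.1074°) = 7.021634
C = V + |VC|·bis = (-7.3339,-6.4512)
T_A = V + ((C−V)·d_A)·d_A = V + 2.8439·d_A = (-6.4136,-12.8048)
T_B = V + ((C−V)·d_B)·d_B = V + 2.8439·d_B = (-11.4212,-11.4019)
sweep = 180° − θ = 47.7852°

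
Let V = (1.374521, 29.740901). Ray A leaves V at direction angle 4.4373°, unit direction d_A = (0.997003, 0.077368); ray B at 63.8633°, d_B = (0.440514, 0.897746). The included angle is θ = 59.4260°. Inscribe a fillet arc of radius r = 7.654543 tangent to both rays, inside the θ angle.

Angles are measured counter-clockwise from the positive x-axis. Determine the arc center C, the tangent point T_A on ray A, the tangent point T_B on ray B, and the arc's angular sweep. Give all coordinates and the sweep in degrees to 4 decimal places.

center=(14.1549,38.4102) T_A=(14.7471,30.7786) T_B=(7.2830,41.7822) sweep=120.5740

bisector direction at 34.1503° = (0.827568,0.561366)
center distance |VC| = r/sin(θ/2) = 7.654543/sin(29.7130°) = 15.443265
C = V + |VC|·bis = (14.1549,38.4102)
T_A = V + ((C−V)·d_A)·d_A = V + 13.4128·d_A = (14.7471,30.7786)
T_B = V + ((C−V)·d_B)·d_B = V + 13.4128·d_B = (7.2830,41.7822)
sweep = 180° − θ = 120.5740°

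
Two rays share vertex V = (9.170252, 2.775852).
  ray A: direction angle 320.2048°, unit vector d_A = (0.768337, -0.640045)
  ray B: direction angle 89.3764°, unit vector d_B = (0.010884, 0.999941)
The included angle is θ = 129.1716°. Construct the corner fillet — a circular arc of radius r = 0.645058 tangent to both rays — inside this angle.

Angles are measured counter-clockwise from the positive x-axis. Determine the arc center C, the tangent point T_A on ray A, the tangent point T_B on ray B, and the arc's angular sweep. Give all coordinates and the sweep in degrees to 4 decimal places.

bisector direction at 24.7906° = (0.907846,0.419303)
center distance |VC| = r/sin(θ/2) = 0.645058/sin(64.5858°) = 0.714169
C = V + |VC|·bis = (9.8186,3.0753)
T_A = V + ((C−V)·d_A)·d_A = V + 0.3065·d_A = (9.4057,2.5797)
T_B = V + ((C−V)·d_B)·d_B = V + 0.3065·d_B = (9.1736,3.0823)
sweep = 180° − θ = 50.8284°

center=(9.8186,3.0753) T_A=(9.4057,2.5797) T_B=(9.1736,3.0823) sweep=50.8284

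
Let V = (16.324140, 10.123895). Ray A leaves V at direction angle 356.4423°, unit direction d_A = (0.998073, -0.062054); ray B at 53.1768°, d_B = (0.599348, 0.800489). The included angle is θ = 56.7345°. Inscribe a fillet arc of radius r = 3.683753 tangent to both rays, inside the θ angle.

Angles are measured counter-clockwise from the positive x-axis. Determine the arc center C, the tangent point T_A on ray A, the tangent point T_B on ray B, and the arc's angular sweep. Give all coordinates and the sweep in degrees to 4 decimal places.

center=(23.3619,13.3772) T_A=(23.1333,9.7005) T_B=(20.4131,15.5851) sweep=123.2655

bisector direction at 24.8096° = (0.907708,0.419603)
center distance |VC| = r/sin(θ/2) = 3.683753/sin(28.3672°) = 7.753289
C = V + |VC|·bis = (23.3619,13.3772)
T_A = V + ((C−V)·d_A)·d_A = V + 6.8223·d_A = (23.1333,9.7005)
T_B = V + ((C−V)·d_B)·d_B = V + 6.8223·d_B = (20.4131,15.5851)
sweep = 180° − θ = 123.2655°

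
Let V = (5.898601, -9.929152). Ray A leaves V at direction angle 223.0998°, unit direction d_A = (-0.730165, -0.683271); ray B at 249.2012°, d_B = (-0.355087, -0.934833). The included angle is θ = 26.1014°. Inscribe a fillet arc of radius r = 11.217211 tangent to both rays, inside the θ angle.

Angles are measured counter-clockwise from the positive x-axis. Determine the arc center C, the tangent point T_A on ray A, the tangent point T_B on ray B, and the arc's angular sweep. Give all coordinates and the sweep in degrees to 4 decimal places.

center=(-21.7709,-51.1842) T_A=(-29.4353,-42.9938) T_B=(-11.2847,-55.1673) sweep=153.8986

bisector direction at 236.1505° = (-0.557013,-0.830504)
center distance |VC| = r/sin(θ/2) = 11.217211/sin(13.0507°) = 49.674742
C = V + |VC|·bis = (-21.7709,-51.1842)
T_A = V + ((C−V)·d_A)·d_A = V + 48.3917·d_A = (-29.4353,-42.9938)
T_B = V + ((C−V)·d_B)·d_B = V + 48.3917·d_B = (-11.2847,-55.1673)
sweep = 180° − θ = 153.8986°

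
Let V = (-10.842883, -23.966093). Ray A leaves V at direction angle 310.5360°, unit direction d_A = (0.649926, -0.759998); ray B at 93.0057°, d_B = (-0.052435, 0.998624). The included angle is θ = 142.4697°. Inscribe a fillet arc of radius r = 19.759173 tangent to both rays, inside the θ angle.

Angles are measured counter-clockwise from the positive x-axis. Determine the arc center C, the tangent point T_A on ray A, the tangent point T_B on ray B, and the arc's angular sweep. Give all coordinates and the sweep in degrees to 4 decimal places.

bisector direction at 21.7708° = (0.928675,0.370895)
center distance |VC| = r/sin(θ/2) = 19.759173/sin(71.2348°) = 20.868432
C = V + |VC|·bis = (8.5371,-16.2261)
T_A = V + ((C−V)·d_A)·d_A = V + 6.7132·d_A = (-6.4798,-29.0681)
T_B = V + ((C−V)·d_B)·d_B = V + 6.7132·d_B = (-11.1949,-17.2622)
sweep = 180° − θ = 37.5303°

center=(8.5371,-16.2261) T_A=(-6.4798,-29.0681) T_B=(-11.1949,-17.2622) sweep=37.5303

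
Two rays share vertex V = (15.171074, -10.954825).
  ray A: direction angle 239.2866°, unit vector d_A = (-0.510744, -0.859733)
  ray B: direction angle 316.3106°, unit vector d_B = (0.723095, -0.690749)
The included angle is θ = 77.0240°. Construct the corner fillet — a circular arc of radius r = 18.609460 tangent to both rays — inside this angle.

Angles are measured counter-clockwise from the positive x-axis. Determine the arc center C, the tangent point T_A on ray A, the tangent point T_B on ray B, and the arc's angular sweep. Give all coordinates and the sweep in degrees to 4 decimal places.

center=(19.2264,-40.5646) T_A=(3.2272,-31.0599) T_B=(32.0808,-27.1081) sweep=102.9760

bisector direction at 277.7986° = (0.135691,-0.990751)
center distance |VC| = r/sin(θ/2) = 18.609460/sin(38.5120°) = 29.886144
C = V + |VC|·bis = (19.2264,-40.5646)
T_A = V + ((C−V)·d_A)·d_A = V + 23.3852·d_A = (3.2272,-31.0599)
T_B = V + ((C−V)·d_B)·d_B = V + 23.3852·d_B = (32.0808,-27.1081)
sweep = 180° − θ = 102.9760°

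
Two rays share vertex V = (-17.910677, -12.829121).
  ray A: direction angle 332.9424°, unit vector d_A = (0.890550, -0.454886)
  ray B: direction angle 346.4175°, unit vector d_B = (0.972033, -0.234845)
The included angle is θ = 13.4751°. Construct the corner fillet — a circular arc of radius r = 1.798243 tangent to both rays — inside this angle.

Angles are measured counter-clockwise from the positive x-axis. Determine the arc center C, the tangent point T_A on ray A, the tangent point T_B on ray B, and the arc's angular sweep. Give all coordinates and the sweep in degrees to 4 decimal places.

bisector direction at 339.6800° = (0.937767,-0.347264)
center distance |VC| = r/sin(θ/2) = 1.798243/sin(6.7375°) = 15.327466
C = V + |VC|·bis = (-3.5371,-18.1518)
T_A = V + ((C−V)·d_A)·d_A = V + 15.2216·d_A = (-4.3551,-19.7532)
T_B = V + ((C−V)·d_B)·d_B = V + 15.2216·d_B = (-3.1148,-16.4038)
sweep = 180° − θ = 166.5249°

center=(-3.5371,-18.1518) T_A=(-4.3551,-19.7532) T_B=(-3.1148,-16.4038) sweep=166.5249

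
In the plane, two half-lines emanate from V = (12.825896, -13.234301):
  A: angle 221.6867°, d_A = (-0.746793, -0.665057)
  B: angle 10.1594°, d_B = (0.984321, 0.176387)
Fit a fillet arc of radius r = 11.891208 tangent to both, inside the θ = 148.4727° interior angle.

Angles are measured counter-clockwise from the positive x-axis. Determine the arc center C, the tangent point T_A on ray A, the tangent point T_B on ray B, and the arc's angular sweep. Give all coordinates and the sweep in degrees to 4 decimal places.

bisector direction at 295.9230° = (0.437164,-0.899382)
center distance |VC| = r/sin(θ/2) = 11.891208/sin(74.2364°) = 12.355907
C = V + |VC|·bis = (18.2274,-24.3470)
T_A = V + ((C−V)·d_A)·d_A = V + 3.3567·d_A = (10.3191,-15.4667)
T_B = V + ((C−V)·d_B)·d_B = V + 3.3567·d_B = (16.1300,-12.6422)
sweep = 180° − θ = 31.5273°

center=(18.2274,-24.3470) T_A=(10.3191,-15.4667) T_B=(16.1300,-12.6422) sweep=31.5273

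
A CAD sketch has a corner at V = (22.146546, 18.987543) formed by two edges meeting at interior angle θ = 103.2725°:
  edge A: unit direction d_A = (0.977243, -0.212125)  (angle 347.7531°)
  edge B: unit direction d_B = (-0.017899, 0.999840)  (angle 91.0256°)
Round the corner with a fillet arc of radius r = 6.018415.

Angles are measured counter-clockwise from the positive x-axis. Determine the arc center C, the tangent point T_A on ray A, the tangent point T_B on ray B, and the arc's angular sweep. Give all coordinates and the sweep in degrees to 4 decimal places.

bisector direction at 39.3894° = (0.772852,0.634587)
center distance |VC| = r/sin(θ/2) = 6.018415/sin(51.6362°) = 7.675705
C = V + |VC|·bis = (28.0787,23.8584)
T_A = V + ((C−V)·d_A)·d_A = V + 4.7639·d_A = (26.8021,17.9770)
T_B = V + ((C−V)·d_B)·d_B = V + 4.7639·d_B = (22.0613,23.7507)
sweep = 180° − θ = 76.7275°

center=(28.0787,23.8584) T_A=(26.8021,17.9770) T_B=(22.0613,23.7507) sweep=76.7275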